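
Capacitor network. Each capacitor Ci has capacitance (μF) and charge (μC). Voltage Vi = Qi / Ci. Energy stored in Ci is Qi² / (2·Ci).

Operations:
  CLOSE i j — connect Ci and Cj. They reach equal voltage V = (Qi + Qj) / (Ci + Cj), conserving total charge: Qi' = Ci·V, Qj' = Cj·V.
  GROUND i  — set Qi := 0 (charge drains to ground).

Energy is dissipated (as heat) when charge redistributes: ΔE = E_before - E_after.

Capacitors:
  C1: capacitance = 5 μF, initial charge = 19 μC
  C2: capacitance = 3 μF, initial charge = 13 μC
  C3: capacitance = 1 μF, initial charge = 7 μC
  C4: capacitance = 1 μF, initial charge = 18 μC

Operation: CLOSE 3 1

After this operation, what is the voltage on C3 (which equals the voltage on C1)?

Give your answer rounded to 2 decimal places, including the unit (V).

Initial: C1(5μF, Q=19μC, V=3.80V), C2(3μF, Q=13μC, V=4.33V), C3(1μF, Q=7μC, V=7.00V), C4(1μF, Q=18μC, V=18.00V)
Op 1: CLOSE 3-1: Q_total=26.00, C_total=6.00, V=4.33; Q3=4.33, Q1=21.67; dissipated=4.267

Answer: 4.33 V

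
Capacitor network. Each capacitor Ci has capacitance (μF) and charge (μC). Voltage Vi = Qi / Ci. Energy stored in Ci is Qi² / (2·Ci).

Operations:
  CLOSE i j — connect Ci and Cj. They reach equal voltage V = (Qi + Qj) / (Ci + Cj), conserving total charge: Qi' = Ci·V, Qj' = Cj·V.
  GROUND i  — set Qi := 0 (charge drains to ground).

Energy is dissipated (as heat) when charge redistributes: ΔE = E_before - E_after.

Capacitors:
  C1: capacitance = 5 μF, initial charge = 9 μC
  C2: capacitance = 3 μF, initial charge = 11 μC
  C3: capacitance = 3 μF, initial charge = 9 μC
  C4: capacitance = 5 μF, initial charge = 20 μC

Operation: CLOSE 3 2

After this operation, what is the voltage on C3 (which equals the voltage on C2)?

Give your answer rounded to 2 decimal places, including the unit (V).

Initial: C1(5μF, Q=9μC, V=1.80V), C2(3μF, Q=11μC, V=3.67V), C3(3μF, Q=9μC, V=3.00V), C4(5μF, Q=20μC, V=4.00V)
Op 1: CLOSE 3-2: Q_total=20.00, C_total=6.00, V=3.33; Q3=10.00, Q2=10.00; dissipated=0.333

Answer: 3.33 V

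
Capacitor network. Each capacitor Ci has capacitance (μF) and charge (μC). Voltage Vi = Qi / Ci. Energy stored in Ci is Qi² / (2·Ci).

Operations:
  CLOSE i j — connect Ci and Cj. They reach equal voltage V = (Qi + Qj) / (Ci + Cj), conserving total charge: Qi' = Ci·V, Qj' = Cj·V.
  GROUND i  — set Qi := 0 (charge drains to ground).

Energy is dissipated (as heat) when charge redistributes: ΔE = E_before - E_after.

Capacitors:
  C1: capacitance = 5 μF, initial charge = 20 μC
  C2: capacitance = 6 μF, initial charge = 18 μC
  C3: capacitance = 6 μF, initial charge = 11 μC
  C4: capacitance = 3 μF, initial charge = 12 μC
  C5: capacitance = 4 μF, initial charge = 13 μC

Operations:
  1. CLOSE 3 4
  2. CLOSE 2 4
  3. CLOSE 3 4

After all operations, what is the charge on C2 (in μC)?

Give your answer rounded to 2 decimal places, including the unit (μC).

Initial: C1(5μF, Q=20μC, V=4.00V), C2(6μF, Q=18μC, V=3.00V), C3(6μF, Q=11μC, V=1.83V), C4(3μF, Q=12μC, V=4.00V), C5(4μF, Q=13μC, V=3.25V)
Op 1: CLOSE 3-4: Q_total=23.00, C_total=9.00, V=2.56; Q3=15.33, Q4=7.67; dissipated=4.694
Op 2: CLOSE 2-4: Q_total=25.67, C_total=9.00, V=2.85; Q2=17.11, Q4=8.56; dissipated=0.198
Op 3: CLOSE 3-4: Q_total=23.89, C_total=9.00, V=2.65; Q3=15.93, Q4=7.96; dissipated=0.088
Final charges: Q1=20.00, Q2=17.11, Q3=15.93, Q4=7.96, Q5=13.00

Answer: 17.11 μC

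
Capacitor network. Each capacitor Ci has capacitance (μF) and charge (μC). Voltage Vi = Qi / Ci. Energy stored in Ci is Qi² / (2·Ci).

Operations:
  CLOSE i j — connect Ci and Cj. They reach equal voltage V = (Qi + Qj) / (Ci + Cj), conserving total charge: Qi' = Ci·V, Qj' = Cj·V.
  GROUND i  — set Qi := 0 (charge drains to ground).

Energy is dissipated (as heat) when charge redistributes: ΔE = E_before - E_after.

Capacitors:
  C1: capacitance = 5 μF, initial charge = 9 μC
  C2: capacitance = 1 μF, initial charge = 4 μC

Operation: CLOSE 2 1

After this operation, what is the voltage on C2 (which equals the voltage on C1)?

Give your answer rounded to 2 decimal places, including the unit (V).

Initial: C1(5μF, Q=9μC, V=1.80V), C2(1μF, Q=4μC, V=4.00V)
Op 1: CLOSE 2-1: Q_total=13.00, C_total=6.00, V=2.17; Q2=2.17, Q1=10.83; dissipated=2.017

Answer: 2.17 V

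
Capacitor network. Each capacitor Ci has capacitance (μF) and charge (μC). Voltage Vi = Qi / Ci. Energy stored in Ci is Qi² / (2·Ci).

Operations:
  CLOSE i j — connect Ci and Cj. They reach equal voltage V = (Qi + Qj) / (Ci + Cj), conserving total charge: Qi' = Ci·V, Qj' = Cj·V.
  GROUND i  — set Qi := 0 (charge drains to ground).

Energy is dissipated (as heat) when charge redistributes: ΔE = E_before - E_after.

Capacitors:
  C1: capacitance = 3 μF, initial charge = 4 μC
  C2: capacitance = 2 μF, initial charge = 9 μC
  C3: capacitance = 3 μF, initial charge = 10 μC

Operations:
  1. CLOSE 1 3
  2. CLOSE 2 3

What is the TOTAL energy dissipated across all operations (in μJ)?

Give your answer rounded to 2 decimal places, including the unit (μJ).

Answer: 5.82 μJ

Derivation:
Initial: C1(3μF, Q=4μC, V=1.33V), C2(2μF, Q=9μC, V=4.50V), C3(3μF, Q=10μC, V=3.33V)
Op 1: CLOSE 1-3: Q_total=14.00, C_total=6.00, V=2.33; Q1=7.00, Q3=7.00; dissipated=3.000
Op 2: CLOSE 2-3: Q_total=16.00, C_total=5.00, V=3.20; Q2=6.40, Q3=9.60; dissipated=2.817
Total dissipated: 5.817 μJ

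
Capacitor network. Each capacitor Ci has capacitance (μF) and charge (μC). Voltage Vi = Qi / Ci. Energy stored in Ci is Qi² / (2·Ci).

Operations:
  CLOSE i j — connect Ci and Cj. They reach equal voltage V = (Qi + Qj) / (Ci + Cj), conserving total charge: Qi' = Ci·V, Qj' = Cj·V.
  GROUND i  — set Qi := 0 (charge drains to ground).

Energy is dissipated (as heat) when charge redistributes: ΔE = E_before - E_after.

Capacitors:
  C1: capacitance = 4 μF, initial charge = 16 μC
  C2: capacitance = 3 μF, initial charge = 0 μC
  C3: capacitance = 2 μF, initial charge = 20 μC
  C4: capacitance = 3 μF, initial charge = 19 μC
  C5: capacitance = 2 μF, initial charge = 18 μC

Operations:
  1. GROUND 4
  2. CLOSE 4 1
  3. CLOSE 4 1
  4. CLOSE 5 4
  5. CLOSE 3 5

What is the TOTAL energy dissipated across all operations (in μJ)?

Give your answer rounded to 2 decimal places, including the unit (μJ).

Initial: C1(4μF, Q=16μC, V=4.00V), C2(3μF, Q=0μC, V=0.00V), C3(2μF, Q=20μC, V=10.00V), C4(3μF, Q=19μC, V=6.33V), C5(2μF, Q=18μC, V=9.00V)
Op 1: GROUND 4: Q4=0; energy lost=60.167
Op 2: CLOSE 4-1: Q_total=16.00, C_total=7.00, V=2.29; Q4=6.86, Q1=9.14; dissipated=13.714
Op 3: CLOSE 4-1: Q_total=16.00, C_total=7.00, V=2.29; Q4=6.86, Q1=9.14; dissipated=0.000
Op 4: CLOSE 5-4: Q_total=24.86, C_total=5.00, V=4.97; Q5=9.94, Q4=14.91; dissipated=27.049
Op 5: CLOSE 3-5: Q_total=29.94, C_total=4.00, V=7.49; Q3=14.97, Q5=14.97; dissipated=12.643
Total dissipated: 113.573 μJ

Answer: 113.57 μJ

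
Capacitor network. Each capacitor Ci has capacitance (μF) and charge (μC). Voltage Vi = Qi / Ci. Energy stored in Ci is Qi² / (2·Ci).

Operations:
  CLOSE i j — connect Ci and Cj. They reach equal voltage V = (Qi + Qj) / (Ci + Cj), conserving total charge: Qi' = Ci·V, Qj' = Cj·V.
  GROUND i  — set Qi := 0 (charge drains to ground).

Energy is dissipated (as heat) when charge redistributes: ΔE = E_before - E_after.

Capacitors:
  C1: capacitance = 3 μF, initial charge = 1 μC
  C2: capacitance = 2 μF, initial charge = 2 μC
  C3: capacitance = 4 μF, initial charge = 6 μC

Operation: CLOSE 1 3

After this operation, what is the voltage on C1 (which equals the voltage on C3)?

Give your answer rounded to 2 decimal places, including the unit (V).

Initial: C1(3μF, Q=1μC, V=0.33V), C2(2μF, Q=2μC, V=1.00V), C3(4μF, Q=6μC, V=1.50V)
Op 1: CLOSE 1-3: Q_total=7.00, C_total=7.00, V=1.00; Q1=3.00, Q3=4.00; dissipated=1.167

Answer: 1.00 V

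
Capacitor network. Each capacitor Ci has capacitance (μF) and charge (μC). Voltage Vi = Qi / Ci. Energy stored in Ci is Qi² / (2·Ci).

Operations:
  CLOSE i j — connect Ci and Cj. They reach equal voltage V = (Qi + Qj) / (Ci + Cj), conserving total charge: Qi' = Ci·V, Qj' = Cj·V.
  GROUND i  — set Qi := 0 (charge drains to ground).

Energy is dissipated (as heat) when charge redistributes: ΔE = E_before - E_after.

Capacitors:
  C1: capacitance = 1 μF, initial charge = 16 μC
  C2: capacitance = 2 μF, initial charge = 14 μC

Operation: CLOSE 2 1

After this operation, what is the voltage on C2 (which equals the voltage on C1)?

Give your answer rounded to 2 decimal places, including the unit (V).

Initial: C1(1μF, Q=16μC, V=16.00V), C2(2μF, Q=14μC, V=7.00V)
Op 1: CLOSE 2-1: Q_total=30.00, C_total=3.00, V=10.00; Q2=20.00, Q1=10.00; dissipated=27.000

Answer: 10.00 V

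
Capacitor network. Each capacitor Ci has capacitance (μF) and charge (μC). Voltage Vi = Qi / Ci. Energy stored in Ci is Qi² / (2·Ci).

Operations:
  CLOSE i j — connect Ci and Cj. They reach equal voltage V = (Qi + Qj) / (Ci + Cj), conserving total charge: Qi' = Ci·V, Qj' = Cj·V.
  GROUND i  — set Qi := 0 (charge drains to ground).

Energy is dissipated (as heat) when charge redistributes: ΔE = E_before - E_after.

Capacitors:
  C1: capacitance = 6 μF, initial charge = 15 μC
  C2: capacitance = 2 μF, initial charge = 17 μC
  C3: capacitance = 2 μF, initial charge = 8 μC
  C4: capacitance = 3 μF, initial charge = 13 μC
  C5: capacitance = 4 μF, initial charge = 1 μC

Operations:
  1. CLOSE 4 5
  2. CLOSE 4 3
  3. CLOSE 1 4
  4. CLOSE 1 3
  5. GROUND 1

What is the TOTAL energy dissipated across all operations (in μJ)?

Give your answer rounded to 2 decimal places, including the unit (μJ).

Initial: C1(6μF, Q=15μC, V=2.50V), C2(2μF, Q=17μC, V=8.50V), C3(2μF, Q=8μC, V=4.00V), C4(3μF, Q=13μC, V=4.33V), C5(4μF, Q=1μC, V=0.25V)
Op 1: CLOSE 4-5: Q_total=14.00, C_total=7.00, V=2.00; Q4=6.00, Q5=8.00; dissipated=14.292
Op 2: CLOSE 4-3: Q_total=14.00, C_total=5.00, V=2.80; Q4=8.40, Q3=5.60; dissipated=2.400
Op 3: CLOSE 1-4: Q_total=23.40, C_total=9.00, V=2.60; Q1=15.60, Q4=7.80; dissipated=0.090
Op 4: CLOSE 1-3: Q_total=21.20, C_total=8.00, V=2.65; Q1=15.90, Q3=5.30; dissipated=0.030
Op 5: GROUND 1: Q1=0; energy lost=21.067
Total dissipated: 37.879 μJ

Answer: 37.88 μJ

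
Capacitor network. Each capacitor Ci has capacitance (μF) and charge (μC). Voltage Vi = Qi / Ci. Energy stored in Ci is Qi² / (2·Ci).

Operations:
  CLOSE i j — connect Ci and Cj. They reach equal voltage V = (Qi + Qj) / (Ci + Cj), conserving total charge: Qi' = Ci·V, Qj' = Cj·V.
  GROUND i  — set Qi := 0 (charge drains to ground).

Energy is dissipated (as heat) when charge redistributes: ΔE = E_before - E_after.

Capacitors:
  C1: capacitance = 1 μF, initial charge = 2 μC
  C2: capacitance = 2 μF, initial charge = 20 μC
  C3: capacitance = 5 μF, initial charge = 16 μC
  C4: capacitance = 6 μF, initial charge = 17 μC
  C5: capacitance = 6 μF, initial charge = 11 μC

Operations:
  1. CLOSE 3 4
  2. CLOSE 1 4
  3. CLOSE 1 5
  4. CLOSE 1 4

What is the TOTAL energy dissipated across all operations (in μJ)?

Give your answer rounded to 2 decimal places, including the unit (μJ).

Answer: 1.39 μJ

Derivation:
Initial: C1(1μF, Q=2μC, V=2.00V), C2(2μF, Q=20μC, V=10.00V), C3(5μF, Q=16μC, V=3.20V), C4(6μF, Q=17μC, V=2.83V), C5(6μF, Q=11μC, V=1.83V)
Op 1: CLOSE 3-4: Q_total=33.00, C_total=11.00, V=3.00; Q3=15.00, Q4=18.00; dissipated=0.183
Op 2: CLOSE 1-4: Q_total=20.00, C_total=7.00, V=2.86; Q1=2.86, Q4=17.14; dissipated=0.429
Op 3: CLOSE 1-5: Q_total=13.86, C_total=7.00, V=1.98; Q1=1.98, Q5=11.88; dissipated=0.449
Op 4: CLOSE 1-4: Q_total=19.12, C_total=7.00, V=2.73; Q1=2.73, Q4=16.39; dissipated=0.330
Total dissipated: 1.391 μJ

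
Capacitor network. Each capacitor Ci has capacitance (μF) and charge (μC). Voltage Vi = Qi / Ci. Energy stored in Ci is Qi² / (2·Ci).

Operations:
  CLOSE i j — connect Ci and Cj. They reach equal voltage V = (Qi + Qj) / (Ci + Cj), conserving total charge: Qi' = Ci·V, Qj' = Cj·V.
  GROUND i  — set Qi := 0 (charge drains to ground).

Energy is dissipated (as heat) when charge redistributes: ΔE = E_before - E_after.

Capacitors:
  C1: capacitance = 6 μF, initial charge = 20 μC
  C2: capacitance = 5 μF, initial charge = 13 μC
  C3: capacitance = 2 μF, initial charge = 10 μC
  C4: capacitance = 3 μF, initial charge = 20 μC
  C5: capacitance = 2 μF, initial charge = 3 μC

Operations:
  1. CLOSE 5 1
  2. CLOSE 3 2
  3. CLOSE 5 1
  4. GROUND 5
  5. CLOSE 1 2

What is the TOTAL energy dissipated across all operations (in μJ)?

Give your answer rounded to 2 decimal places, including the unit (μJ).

Initial: C1(6μF, Q=20μC, V=3.33V), C2(5μF, Q=13μC, V=2.60V), C3(2μF, Q=10μC, V=5.00V), C4(3μF, Q=20μC, V=6.67V), C5(2μF, Q=3μC, V=1.50V)
Op 1: CLOSE 5-1: Q_total=23.00, C_total=8.00, V=2.88; Q5=5.75, Q1=17.25; dissipated=2.521
Op 2: CLOSE 3-2: Q_total=23.00, C_total=7.00, V=3.29; Q3=6.57, Q2=16.43; dissipated=4.114
Op 3: CLOSE 5-1: Q_total=23.00, C_total=8.00, V=2.88; Q5=5.75, Q1=17.25; dissipated=0.000
Op 4: GROUND 5: Q5=0; energy lost=8.266
Op 5: CLOSE 1-2: Q_total=33.68, C_total=11.00, V=3.06; Q1=18.37, Q2=15.31; dissipated=0.230
Total dissipated: 15.131 μJ

Answer: 15.13 μJ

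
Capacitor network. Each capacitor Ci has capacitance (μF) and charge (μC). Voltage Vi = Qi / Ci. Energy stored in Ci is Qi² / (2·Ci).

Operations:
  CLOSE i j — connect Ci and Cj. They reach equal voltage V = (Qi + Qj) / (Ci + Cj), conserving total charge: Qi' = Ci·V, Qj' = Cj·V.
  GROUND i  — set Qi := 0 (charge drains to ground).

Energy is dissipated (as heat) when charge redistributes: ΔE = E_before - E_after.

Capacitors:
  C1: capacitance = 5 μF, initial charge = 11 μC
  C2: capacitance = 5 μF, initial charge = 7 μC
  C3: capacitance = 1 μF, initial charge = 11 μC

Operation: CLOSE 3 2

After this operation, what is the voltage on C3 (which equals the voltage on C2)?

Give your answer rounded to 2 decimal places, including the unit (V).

Initial: C1(5μF, Q=11μC, V=2.20V), C2(5μF, Q=7μC, V=1.40V), C3(1μF, Q=11μC, V=11.00V)
Op 1: CLOSE 3-2: Q_total=18.00, C_total=6.00, V=3.00; Q3=3.00, Q2=15.00; dissipated=38.400

Answer: 3.00 V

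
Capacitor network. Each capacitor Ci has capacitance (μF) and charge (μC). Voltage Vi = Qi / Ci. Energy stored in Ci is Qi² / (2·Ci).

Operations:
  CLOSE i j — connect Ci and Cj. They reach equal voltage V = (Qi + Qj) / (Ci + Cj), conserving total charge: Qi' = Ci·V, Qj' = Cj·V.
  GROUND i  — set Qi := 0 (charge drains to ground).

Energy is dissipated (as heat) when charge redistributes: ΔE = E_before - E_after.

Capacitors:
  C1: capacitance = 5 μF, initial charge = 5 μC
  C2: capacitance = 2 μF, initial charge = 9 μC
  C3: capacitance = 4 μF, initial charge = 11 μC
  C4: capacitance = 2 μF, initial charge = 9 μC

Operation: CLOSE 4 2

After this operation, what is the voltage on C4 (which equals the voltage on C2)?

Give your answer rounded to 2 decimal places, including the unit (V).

Answer: 4.50 V

Derivation:
Initial: C1(5μF, Q=5μC, V=1.00V), C2(2μF, Q=9μC, V=4.50V), C3(4μF, Q=11μC, V=2.75V), C4(2μF, Q=9μC, V=4.50V)
Op 1: CLOSE 4-2: Q_total=18.00, C_total=4.00, V=4.50; Q4=9.00, Q2=9.00; dissipated=0.000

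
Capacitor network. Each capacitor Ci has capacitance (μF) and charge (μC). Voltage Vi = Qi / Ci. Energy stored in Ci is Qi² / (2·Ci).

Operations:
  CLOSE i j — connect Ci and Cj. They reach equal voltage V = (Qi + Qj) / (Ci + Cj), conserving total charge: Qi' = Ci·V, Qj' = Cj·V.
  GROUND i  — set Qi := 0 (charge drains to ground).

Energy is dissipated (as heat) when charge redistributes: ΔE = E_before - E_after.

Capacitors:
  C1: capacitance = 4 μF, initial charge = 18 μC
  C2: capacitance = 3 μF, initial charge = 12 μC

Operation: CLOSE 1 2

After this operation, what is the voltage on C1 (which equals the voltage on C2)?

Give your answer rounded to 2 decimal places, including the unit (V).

Answer: 4.29 V

Derivation:
Initial: C1(4μF, Q=18μC, V=4.50V), C2(3μF, Q=12μC, V=4.00V)
Op 1: CLOSE 1-2: Q_total=30.00, C_total=7.00, V=4.29; Q1=17.14, Q2=12.86; dissipated=0.214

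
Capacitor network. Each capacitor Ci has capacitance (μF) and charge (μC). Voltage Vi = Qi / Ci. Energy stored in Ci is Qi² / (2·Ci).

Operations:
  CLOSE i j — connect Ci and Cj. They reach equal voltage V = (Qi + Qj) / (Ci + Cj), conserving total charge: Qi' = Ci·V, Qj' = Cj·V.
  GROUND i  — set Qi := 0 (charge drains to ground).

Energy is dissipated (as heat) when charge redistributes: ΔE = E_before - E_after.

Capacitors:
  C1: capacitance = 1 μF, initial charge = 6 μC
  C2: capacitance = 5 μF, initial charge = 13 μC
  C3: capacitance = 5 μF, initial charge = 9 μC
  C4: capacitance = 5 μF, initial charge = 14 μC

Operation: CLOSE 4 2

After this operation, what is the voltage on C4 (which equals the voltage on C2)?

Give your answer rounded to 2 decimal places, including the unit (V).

Answer: 2.70 V

Derivation:
Initial: C1(1μF, Q=6μC, V=6.00V), C2(5μF, Q=13μC, V=2.60V), C3(5μF, Q=9μC, V=1.80V), C4(5μF, Q=14μC, V=2.80V)
Op 1: CLOSE 4-2: Q_total=27.00, C_total=10.00, V=2.70; Q4=13.50, Q2=13.50; dissipated=0.050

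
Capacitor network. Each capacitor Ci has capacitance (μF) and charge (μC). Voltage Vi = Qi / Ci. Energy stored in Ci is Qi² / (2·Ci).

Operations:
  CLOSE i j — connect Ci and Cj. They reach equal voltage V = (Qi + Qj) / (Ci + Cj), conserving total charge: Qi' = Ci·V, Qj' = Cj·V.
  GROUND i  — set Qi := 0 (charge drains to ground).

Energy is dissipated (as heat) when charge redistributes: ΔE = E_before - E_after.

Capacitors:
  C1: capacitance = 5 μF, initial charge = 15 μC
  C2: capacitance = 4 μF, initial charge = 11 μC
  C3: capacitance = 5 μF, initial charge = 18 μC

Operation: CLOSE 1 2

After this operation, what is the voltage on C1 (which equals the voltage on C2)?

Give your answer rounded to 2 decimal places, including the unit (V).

Answer: 2.89 V

Derivation:
Initial: C1(5μF, Q=15μC, V=3.00V), C2(4μF, Q=11μC, V=2.75V), C3(5μF, Q=18μC, V=3.60V)
Op 1: CLOSE 1-2: Q_total=26.00, C_total=9.00, V=2.89; Q1=14.44, Q2=11.56; dissipated=0.069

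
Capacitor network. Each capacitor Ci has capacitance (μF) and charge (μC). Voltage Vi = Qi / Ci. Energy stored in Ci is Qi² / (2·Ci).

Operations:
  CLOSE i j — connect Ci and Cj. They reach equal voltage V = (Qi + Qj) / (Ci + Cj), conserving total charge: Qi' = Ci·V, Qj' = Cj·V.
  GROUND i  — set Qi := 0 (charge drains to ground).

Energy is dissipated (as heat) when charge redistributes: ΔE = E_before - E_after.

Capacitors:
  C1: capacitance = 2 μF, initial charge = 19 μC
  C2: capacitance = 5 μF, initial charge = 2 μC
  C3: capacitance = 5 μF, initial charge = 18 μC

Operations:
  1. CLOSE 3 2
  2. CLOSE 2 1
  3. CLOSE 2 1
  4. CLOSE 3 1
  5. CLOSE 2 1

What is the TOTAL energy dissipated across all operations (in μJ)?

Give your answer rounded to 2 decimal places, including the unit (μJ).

Answer: 57.93 μJ

Derivation:
Initial: C1(2μF, Q=19μC, V=9.50V), C2(5μF, Q=2μC, V=0.40V), C3(5μF, Q=18μC, V=3.60V)
Op 1: CLOSE 3-2: Q_total=20.00, C_total=10.00, V=2.00; Q3=10.00, Q2=10.00; dissipated=12.800
Op 2: CLOSE 2-1: Q_total=29.00, C_total=7.00, V=4.14; Q2=20.71, Q1=8.29; dissipated=40.179
Op 3: CLOSE 2-1: Q_total=29.00, C_total=7.00, V=4.14; Q2=20.71, Q1=8.29; dissipated=0.000
Op 4: CLOSE 3-1: Q_total=18.29, C_total=7.00, V=2.61; Q3=13.06, Q1=5.22; dissipated=3.280
Op 5: CLOSE 2-1: Q_total=25.94, C_total=7.00, V=3.71; Q2=18.53, Q1=7.41; dissipated=1.673
Total dissipated: 57.932 μJ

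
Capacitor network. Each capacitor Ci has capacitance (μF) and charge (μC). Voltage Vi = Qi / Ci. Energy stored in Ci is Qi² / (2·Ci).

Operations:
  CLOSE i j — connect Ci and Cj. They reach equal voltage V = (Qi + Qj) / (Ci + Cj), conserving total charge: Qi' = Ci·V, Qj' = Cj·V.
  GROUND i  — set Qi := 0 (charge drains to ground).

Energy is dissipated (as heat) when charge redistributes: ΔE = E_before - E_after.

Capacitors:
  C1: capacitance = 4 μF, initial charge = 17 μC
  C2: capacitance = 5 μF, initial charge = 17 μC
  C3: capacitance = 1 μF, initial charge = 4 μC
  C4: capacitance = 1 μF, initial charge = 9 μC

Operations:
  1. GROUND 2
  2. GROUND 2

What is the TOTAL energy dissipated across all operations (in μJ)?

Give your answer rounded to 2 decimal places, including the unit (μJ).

Answer: 28.90 μJ

Derivation:
Initial: C1(4μF, Q=17μC, V=4.25V), C2(5μF, Q=17μC, V=3.40V), C3(1μF, Q=4μC, V=4.00V), C4(1μF, Q=9μC, V=9.00V)
Op 1: GROUND 2: Q2=0; energy lost=28.900
Op 2: GROUND 2: Q2=0; energy lost=0.000
Total dissipated: 28.900 μJ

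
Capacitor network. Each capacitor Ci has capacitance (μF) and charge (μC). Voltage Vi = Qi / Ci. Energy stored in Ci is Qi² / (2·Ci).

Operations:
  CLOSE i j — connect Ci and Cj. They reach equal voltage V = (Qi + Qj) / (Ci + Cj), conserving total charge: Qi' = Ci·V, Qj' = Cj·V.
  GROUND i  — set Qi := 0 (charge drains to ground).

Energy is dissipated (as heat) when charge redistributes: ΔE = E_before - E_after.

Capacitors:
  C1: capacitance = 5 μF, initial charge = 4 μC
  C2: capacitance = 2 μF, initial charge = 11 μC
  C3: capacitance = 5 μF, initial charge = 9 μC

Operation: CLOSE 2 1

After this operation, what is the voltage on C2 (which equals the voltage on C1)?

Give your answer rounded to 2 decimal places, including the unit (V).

Answer: 2.14 V

Derivation:
Initial: C1(5μF, Q=4μC, V=0.80V), C2(2μF, Q=11μC, V=5.50V), C3(5μF, Q=9μC, V=1.80V)
Op 1: CLOSE 2-1: Q_total=15.00, C_total=7.00, V=2.14; Q2=4.29, Q1=10.71; dissipated=15.779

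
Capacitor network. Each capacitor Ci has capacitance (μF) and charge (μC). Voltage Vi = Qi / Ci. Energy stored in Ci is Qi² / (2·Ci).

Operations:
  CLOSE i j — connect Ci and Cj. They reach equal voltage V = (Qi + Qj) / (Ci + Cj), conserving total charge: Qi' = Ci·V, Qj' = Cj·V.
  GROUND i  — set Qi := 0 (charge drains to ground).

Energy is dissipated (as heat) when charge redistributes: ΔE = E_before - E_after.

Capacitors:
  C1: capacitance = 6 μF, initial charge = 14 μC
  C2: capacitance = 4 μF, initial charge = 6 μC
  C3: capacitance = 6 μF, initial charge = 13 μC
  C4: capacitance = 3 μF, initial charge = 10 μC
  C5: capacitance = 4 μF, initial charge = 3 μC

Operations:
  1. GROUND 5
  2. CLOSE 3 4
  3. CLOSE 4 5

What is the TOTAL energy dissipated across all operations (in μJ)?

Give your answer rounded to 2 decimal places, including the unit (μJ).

Initial: C1(6μF, Q=14μC, V=2.33V), C2(4μF, Q=6μC, V=1.50V), C3(6μF, Q=13μC, V=2.17V), C4(3μF, Q=10μC, V=3.33V), C5(4μF, Q=3μC, V=0.75V)
Op 1: GROUND 5: Q5=0; energy lost=1.125
Op 2: CLOSE 3-4: Q_total=23.00, C_total=9.00, V=2.56; Q3=15.33, Q4=7.67; dissipated=1.361
Op 3: CLOSE 4-5: Q_total=7.67, C_total=7.00, V=1.10; Q4=3.29, Q5=4.38; dissipated=5.598
Total dissipated: 8.084 μJ

Answer: 8.08 μJ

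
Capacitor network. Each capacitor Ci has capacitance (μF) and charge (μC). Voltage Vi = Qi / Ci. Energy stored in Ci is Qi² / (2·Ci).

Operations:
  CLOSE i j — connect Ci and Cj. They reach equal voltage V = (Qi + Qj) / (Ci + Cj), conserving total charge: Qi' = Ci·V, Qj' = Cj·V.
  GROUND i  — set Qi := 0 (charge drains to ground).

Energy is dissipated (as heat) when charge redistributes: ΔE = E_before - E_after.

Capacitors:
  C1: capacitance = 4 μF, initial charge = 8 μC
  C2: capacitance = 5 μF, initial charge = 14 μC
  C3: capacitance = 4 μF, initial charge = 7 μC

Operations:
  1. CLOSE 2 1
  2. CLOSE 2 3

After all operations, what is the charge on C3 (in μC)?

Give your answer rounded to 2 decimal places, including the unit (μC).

Initial: C1(4μF, Q=8μC, V=2.00V), C2(5μF, Q=14μC, V=2.80V), C3(4μF, Q=7μC, V=1.75V)
Op 1: CLOSE 2-1: Q_total=22.00, C_total=9.00, V=2.44; Q2=12.22, Q1=9.78; dissipated=0.711
Op 2: CLOSE 2-3: Q_total=19.22, C_total=9.00, V=2.14; Q2=10.68, Q3=8.54; dissipated=0.536
Final charges: Q1=9.78, Q2=10.68, Q3=8.54

Answer: 8.54 μC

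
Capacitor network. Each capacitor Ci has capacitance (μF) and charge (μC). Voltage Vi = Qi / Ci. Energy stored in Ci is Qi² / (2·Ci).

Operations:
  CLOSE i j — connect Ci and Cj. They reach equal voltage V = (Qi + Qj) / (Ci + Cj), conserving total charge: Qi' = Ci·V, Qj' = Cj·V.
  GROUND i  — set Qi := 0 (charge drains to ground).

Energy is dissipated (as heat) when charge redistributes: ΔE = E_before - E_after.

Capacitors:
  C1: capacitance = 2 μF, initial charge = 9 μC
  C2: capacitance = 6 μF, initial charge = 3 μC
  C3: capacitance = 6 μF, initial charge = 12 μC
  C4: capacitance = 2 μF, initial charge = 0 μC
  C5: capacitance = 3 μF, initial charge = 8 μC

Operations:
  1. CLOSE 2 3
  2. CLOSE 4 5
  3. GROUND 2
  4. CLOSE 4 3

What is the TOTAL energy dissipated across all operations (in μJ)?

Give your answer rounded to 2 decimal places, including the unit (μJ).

Initial: C1(2μF, Q=9μC, V=4.50V), C2(6μF, Q=3μC, V=0.50V), C3(6μF, Q=12μC, V=2.00V), C4(2μF, Q=0μC, V=0.00V), C5(3μF, Q=8μC, V=2.67V)
Op 1: CLOSE 2-3: Q_total=15.00, C_total=12.00, V=1.25; Q2=7.50, Q3=7.50; dissipated=3.375
Op 2: CLOSE 4-5: Q_total=8.00, C_total=5.00, V=1.60; Q4=3.20, Q5=4.80; dissipated=4.267
Op 3: GROUND 2: Q2=0; energy lost=4.688
Op 4: CLOSE 4-3: Q_total=10.70, C_total=8.00, V=1.34; Q4=2.67, Q3=8.03; dissipated=0.092
Total dissipated: 12.421 μJ

Answer: 12.42 μJ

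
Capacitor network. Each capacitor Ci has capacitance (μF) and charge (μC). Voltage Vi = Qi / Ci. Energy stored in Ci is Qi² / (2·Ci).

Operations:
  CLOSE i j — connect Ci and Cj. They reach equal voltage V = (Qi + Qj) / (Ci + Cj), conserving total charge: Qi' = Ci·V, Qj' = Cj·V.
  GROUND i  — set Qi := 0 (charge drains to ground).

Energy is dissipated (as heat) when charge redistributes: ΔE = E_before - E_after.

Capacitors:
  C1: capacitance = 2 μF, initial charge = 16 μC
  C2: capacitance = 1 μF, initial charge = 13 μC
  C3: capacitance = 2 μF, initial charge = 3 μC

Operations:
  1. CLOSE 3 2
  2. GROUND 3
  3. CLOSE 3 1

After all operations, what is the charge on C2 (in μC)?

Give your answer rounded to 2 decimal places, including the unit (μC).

Initial: C1(2μF, Q=16μC, V=8.00V), C2(1μF, Q=13μC, V=13.00V), C3(2μF, Q=3μC, V=1.50V)
Op 1: CLOSE 3-2: Q_total=16.00, C_total=3.00, V=5.33; Q3=10.67, Q2=5.33; dissipated=44.083
Op 2: GROUND 3: Q3=0; energy lost=28.444
Op 3: CLOSE 3-1: Q_total=16.00, C_total=4.00, V=4.00; Q3=8.00, Q1=8.00; dissipated=32.000
Final charges: Q1=8.00, Q2=5.33, Q3=8.00

Answer: 5.33 μC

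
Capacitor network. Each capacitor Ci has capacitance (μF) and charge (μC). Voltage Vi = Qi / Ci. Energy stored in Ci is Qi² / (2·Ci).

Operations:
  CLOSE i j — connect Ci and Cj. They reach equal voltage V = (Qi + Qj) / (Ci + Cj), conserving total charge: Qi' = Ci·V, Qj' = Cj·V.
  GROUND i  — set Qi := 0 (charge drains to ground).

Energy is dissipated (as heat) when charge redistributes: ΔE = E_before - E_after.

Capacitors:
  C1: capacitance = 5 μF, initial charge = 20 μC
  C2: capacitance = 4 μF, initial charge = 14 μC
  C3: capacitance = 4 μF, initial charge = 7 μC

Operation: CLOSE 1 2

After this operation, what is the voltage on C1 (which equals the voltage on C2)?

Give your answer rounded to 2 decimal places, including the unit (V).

Answer: 3.78 V

Derivation:
Initial: C1(5μF, Q=20μC, V=4.00V), C2(4μF, Q=14μC, V=3.50V), C3(4μF, Q=7μC, V=1.75V)
Op 1: CLOSE 1-2: Q_total=34.00, C_total=9.00, V=3.78; Q1=18.89, Q2=15.11; dissipated=0.278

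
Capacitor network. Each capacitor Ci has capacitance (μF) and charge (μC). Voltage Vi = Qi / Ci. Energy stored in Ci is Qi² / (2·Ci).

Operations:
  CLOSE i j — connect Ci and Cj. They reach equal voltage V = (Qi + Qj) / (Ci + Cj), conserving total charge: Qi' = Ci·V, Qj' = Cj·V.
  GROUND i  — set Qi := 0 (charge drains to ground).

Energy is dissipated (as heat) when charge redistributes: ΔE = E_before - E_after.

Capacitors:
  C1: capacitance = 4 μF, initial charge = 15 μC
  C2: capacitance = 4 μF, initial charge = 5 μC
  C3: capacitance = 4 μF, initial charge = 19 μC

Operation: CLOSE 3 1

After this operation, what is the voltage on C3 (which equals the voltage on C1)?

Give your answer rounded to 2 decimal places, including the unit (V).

Initial: C1(4μF, Q=15μC, V=3.75V), C2(4μF, Q=5μC, V=1.25V), C3(4μF, Q=19μC, V=4.75V)
Op 1: CLOSE 3-1: Q_total=34.00, C_total=8.00, V=4.25; Q3=17.00, Q1=17.00; dissipated=1.000

Answer: 4.25 V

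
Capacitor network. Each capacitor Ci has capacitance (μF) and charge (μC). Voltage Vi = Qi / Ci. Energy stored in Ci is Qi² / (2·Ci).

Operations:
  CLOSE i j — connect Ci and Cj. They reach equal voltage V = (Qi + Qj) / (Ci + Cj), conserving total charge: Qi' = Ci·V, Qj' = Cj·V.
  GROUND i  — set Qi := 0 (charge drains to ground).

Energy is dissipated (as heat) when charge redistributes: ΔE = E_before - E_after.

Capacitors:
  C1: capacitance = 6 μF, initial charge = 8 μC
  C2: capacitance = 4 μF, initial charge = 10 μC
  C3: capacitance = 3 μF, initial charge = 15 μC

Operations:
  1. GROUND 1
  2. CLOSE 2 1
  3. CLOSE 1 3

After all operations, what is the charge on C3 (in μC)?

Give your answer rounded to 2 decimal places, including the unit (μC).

Answer: 7.00 μC

Derivation:
Initial: C1(6μF, Q=8μC, V=1.33V), C2(4μF, Q=10μC, V=2.50V), C3(3μF, Q=15μC, V=5.00V)
Op 1: GROUND 1: Q1=0; energy lost=5.333
Op 2: CLOSE 2-1: Q_total=10.00, C_total=10.00, V=1.00; Q2=4.00, Q1=6.00; dissipated=7.500
Op 3: CLOSE 1-3: Q_total=21.00, C_total=9.00, V=2.33; Q1=14.00, Q3=7.00; dissipated=16.000
Final charges: Q1=14.00, Q2=4.00, Q3=7.00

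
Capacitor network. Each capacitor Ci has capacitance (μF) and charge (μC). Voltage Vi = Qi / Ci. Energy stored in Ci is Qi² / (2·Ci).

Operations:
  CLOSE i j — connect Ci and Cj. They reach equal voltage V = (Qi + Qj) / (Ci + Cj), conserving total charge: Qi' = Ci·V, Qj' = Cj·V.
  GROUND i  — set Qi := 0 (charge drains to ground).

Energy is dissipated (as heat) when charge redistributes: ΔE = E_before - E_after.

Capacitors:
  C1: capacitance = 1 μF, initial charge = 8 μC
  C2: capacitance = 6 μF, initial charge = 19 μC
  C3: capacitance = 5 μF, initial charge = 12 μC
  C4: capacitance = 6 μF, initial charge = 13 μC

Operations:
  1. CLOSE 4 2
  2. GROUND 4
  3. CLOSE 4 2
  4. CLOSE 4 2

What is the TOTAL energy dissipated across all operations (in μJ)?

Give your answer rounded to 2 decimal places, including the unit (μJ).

Initial: C1(1μF, Q=8μC, V=8.00V), C2(6μF, Q=19μC, V=3.17V), C3(5μF, Q=12μC, V=2.40V), C4(6μF, Q=13μC, V=2.17V)
Op 1: CLOSE 4-2: Q_total=32.00, C_total=12.00, V=2.67; Q4=16.00, Q2=16.00; dissipated=1.500
Op 2: GROUND 4: Q4=0; energy lost=21.333
Op 3: CLOSE 4-2: Q_total=16.00, C_total=12.00, V=1.33; Q4=8.00, Q2=8.00; dissipated=10.667
Op 4: CLOSE 4-2: Q_total=16.00, C_total=12.00, V=1.33; Q4=8.00, Q2=8.00; dissipated=0.000
Total dissipated: 33.500 μJ

Answer: 33.50 μJ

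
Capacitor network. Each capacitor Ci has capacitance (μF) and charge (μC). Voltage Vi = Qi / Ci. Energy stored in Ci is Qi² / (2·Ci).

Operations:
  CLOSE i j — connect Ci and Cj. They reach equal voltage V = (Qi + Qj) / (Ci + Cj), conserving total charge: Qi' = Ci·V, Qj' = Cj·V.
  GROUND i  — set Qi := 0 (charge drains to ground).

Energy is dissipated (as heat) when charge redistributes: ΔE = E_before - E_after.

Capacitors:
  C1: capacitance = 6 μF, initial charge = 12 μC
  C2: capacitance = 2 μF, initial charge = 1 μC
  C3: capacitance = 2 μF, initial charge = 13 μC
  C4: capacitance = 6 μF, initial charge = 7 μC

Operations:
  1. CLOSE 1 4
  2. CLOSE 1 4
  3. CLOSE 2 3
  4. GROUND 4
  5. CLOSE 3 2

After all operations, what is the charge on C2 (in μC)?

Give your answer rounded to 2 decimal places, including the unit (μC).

Initial: C1(6μF, Q=12μC, V=2.00V), C2(2μF, Q=1μC, V=0.50V), C3(2μF, Q=13μC, V=6.50V), C4(6μF, Q=7μC, V=1.17V)
Op 1: CLOSE 1-4: Q_total=19.00, C_total=12.00, V=1.58; Q1=9.50, Q4=9.50; dissipated=1.042
Op 2: CLOSE 1-4: Q_total=19.00, C_total=12.00, V=1.58; Q1=9.50, Q4=9.50; dissipated=0.000
Op 3: CLOSE 2-3: Q_total=14.00, C_total=4.00, V=3.50; Q2=7.00, Q3=7.00; dissipated=18.000
Op 4: GROUND 4: Q4=0; energy lost=7.521
Op 5: CLOSE 3-2: Q_total=14.00, C_total=4.00, V=3.50; Q3=7.00, Q2=7.00; dissipated=0.000
Final charges: Q1=9.50, Q2=7.00, Q3=7.00, Q4=0.00

Answer: 7.00 μC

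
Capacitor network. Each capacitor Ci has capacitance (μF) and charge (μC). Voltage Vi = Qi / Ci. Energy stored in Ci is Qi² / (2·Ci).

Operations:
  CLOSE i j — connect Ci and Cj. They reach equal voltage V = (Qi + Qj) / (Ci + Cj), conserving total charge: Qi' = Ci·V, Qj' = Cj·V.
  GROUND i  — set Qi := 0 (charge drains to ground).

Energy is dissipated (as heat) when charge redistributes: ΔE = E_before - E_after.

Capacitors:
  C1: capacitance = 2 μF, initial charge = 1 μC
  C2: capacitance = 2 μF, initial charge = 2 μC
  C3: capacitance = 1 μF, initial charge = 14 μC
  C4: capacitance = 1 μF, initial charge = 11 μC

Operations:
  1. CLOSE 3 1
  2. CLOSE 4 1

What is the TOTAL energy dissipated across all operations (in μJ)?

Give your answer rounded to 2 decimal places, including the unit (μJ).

Answer: 72.75 μJ

Derivation:
Initial: C1(2μF, Q=1μC, V=0.50V), C2(2μF, Q=2μC, V=1.00V), C3(1μF, Q=14μC, V=14.00V), C4(1μF, Q=11μC, V=11.00V)
Op 1: CLOSE 3-1: Q_total=15.00, C_total=3.00, V=5.00; Q3=5.00, Q1=10.00; dissipated=60.750
Op 2: CLOSE 4-1: Q_total=21.00, C_total=3.00, V=7.00; Q4=7.00, Q1=14.00; dissipated=12.000
Total dissipated: 72.750 μJ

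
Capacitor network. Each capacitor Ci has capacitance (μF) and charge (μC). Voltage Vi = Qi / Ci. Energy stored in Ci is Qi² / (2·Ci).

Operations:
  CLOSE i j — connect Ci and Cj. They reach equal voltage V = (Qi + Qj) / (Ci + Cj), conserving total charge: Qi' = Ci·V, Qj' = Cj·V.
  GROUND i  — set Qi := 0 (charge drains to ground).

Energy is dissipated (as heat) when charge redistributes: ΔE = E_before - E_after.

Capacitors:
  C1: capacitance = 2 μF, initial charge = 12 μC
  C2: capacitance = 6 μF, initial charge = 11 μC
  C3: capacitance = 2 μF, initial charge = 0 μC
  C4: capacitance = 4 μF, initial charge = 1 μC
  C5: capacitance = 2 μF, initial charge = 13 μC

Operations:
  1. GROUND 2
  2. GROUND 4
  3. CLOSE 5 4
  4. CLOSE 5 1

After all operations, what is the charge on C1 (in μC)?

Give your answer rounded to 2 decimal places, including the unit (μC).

Answer: 8.17 μC

Derivation:
Initial: C1(2μF, Q=12μC, V=6.00V), C2(6μF, Q=11μC, V=1.83V), C3(2μF, Q=0μC, V=0.00V), C4(4μF, Q=1μC, V=0.25V), C5(2μF, Q=13μC, V=6.50V)
Op 1: GROUND 2: Q2=0; energy lost=10.083
Op 2: GROUND 4: Q4=0; energy lost=0.125
Op 3: CLOSE 5-4: Q_total=13.00, C_total=6.00, V=2.17; Q5=4.33, Q4=8.67; dissipated=28.167
Op 4: CLOSE 5-1: Q_total=16.33, C_total=4.00, V=4.08; Q5=8.17, Q1=8.17; dissipated=7.347
Final charges: Q1=8.17, Q2=0.00, Q3=0.00, Q4=8.67, Q5=8.17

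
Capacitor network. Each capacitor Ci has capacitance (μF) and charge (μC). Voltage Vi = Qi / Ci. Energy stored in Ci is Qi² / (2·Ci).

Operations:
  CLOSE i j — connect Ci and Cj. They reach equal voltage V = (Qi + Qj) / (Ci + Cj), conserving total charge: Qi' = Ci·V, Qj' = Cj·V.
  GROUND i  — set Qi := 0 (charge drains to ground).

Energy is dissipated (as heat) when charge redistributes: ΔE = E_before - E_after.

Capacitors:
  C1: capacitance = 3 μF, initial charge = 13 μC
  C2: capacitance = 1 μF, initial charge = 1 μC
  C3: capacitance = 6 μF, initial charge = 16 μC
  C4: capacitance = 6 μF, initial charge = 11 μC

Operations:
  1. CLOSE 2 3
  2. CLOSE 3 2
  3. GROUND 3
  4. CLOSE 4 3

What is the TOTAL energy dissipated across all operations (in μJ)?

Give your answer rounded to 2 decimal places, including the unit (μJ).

Initial: C1(3μF, Q=13μC, V=4.33V), C2(1μF, Q=1μC, V=1.00V), C3(6μF, Q=16μC, V=2.67V), C4(6μF, Q=11μC, V=1.83V)
Op 1: CLOSE 2-3: Q_total=17.00, C_total=7.00, V=2.43; Q2=2.43, Q3=14.57; dissipated=1.190
Op 2: CLOSE 3-2: Q_total=17.00, C_total=7.00, V=2.43; Q3=14.57, Q2=2.43; dissipated=0.000
Op 3: GROUND 3: Q3=0; energy lost=17.694
Op 4: CLOSE 4-3: Q_total=11.00, C_total=12.00, V=0.92; Q4=5.50, Q3=5.50; dissipated=5.042
Total dissipated: 23.926 μJ

Answer: 23.93 μJ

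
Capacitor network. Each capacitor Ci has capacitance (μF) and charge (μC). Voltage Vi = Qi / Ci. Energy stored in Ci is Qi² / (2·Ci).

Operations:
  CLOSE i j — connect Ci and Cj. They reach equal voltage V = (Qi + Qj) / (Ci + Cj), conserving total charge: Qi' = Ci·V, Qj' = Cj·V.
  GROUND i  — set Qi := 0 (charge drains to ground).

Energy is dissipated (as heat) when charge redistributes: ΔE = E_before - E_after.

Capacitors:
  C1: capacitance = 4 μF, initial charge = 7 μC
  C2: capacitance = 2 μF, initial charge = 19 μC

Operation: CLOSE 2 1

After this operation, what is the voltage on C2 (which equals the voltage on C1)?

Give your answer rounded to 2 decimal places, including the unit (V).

Initial: C1(4μF, Q=7μC, V=1.75V), C2(2μF, Q=19μC, V=9.50V)
Op 1: CLOSE 2-1: Q_total=26.00, C_total=6.00, V=4.33; Q2=8.67, Q1=17.33; dissipated=40.042

Answer: 4.33 V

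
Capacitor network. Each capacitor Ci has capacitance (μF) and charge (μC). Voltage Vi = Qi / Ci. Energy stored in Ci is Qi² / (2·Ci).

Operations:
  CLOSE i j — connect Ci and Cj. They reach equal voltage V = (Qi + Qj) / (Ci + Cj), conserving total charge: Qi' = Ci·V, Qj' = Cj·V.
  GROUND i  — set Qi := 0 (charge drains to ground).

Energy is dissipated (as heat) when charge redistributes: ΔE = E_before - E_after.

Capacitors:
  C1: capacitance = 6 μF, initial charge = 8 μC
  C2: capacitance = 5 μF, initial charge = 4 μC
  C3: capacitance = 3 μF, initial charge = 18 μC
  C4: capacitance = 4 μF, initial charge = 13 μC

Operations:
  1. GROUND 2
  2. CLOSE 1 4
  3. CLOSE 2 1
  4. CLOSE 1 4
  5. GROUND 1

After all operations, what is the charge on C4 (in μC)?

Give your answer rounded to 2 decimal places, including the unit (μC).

Initial: C1(6μF, Q=8μC, V=1.33V), C2(5μF, Q=4μC, V=0.80V), C3(3μF, Q=18μC, V=6.00V), C4(4μF, Q=13μC, V=3.25V)
Op 1: GROUND 2: Q2=0; energy lost=1.600
Op 2: CLOSE 1-4: Q_total=21.00, C_total=10.00, V=2.10; Q1=12.60, Q4=8.40; dissipated=4.408
Op 3: CLOSE 2-1: Q_total=12.60, C_total=11.00, V=1.15; Q2=5.73, Q1=6.87; dissipated=6.014
Op 4: CLOSE 1-4: Q_total=15.27, C_total=10.00, V=1.53; Q1=9.16, Q4=6.11; dissipated=1.093
Op 5: GROUND 1: Q1=0; energy lost=6.998
Final charges: Q1=0.00, Q2=5.73, Q3=18.00, Q4=6.11

Answer: 6.11 μC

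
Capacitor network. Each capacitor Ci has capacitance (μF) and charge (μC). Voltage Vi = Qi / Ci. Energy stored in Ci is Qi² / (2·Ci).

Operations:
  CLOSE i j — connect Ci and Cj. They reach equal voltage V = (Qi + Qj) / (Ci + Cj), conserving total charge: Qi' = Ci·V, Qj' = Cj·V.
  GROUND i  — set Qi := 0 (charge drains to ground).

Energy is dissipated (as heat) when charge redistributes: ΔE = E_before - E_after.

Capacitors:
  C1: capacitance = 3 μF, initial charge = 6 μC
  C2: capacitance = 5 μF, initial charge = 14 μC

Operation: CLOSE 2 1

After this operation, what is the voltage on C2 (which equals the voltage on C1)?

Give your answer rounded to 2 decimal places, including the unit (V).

Answer: 2.50 V

Derivation:
Initial: C1(3μF, Q=6μC, V=2.00V), C2(5μF, Q=14μC, V=2.80V)
Op 1: CLOSE 2-1: Q_total=20.00, C_total=8.00, V=2.50; Q2=12.50, Q1=7.50; dissipated=0.600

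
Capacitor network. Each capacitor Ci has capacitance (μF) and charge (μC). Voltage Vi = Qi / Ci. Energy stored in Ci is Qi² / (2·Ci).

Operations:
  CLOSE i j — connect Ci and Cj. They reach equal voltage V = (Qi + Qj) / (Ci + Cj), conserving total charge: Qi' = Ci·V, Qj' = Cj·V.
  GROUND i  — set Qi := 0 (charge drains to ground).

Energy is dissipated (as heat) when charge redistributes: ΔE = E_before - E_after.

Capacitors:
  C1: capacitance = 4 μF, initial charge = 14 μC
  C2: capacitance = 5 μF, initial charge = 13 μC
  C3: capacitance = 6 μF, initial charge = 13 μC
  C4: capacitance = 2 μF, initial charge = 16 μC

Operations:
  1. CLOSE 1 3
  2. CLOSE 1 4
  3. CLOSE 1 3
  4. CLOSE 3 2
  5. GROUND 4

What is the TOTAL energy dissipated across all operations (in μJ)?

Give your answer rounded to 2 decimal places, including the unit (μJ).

Answer: 45.44 μJ

Derivation:
Initial: C1(4μF, Q=14μC, V=3.50V), C2(5μF, Q=13μC, V=2.60V), C3(6μF, Q=13μC, V=2.17V), C4(2μF, Q=16μC, V=8.00V)
Op 1: CLOSE 1-3: Q_total=27.00, C_total=10.00, V=2.70; Q1=10.80, Q3=16.20; dissipated=2.133
Op 2: CLOSE 1-4: Q_total=26.80, C_total=6.00, V=4.47; Q1=17.87, Q4=8.93; dissipated=18.727
Op 3: CLOSE 1-3: Q_total=34.07, C_total=10.00, V=3.41; Q1=13.63, Q3=20.44; dissipated=3.745
Op 4: CLOSE 3-2: Q_total=33.44, C_total=11.00, V=3.04; Q3=18.24, Q2=15.20; dissipated=0.887
Op 5: GROUND 4: Q4=0; energy lost=19.951
Total dissipated: 45.444 μJ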